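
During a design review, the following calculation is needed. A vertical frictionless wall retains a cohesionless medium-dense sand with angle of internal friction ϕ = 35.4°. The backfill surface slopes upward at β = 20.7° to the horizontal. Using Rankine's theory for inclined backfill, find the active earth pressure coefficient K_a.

0.320

K_a = cos β · (cos β − √(cos²β − cos²φ)) / (cos β + √(cos²β − cos²φ)).
cos β = 0.9354, cos φ = 0.8151, √(cos²β − cos²φ) = 0.4589.
K_a = 0.9354 × (0.9354 − 0.4589)/(0.9354 + 0.4589) = 0.3197.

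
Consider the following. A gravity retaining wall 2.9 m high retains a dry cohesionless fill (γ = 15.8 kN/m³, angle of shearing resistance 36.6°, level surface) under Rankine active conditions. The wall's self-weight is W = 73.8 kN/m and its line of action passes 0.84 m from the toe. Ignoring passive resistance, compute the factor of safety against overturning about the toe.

K_a = tan²(45° − 36.6°/2) = 0.2530.
P_a = ½K_aγH² = 0.5×0.2530×15.8×2.9² = 16.81 kN/m, acting at H/3 = 0.9667 m above the base.
Overturning moment M_o = P_a × H/3 = 16.81 × 0.9667 = 16.25.
Resisting moment M_r = W × 0.84 = 73.8 × 0.84 = 61.99.
FS_overturning = M_r/M_o = 61.99/16.25 = 3.816.

3.82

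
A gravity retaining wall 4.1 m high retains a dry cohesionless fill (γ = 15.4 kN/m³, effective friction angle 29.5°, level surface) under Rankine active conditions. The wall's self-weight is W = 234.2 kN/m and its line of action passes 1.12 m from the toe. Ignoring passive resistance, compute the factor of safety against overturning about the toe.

4.36

K_a = tan²(45° − 29.5°/2) = 0.3401.
P_a = ½K_aγH² = 0.5×0.3401×15.4×4.1² = 44.02 kN/m, acting at H/3 = 1.367 m above the base.
Overturning moment M_o = P_a × H/3 = 44.02 × 1.367 = 60.16.
Resisting moment M_r = W × 1.12 = 234.2 × 1.12 = 262.3.
FS_overturning = M_r/M_o = 262.3/60.16 = 4.360.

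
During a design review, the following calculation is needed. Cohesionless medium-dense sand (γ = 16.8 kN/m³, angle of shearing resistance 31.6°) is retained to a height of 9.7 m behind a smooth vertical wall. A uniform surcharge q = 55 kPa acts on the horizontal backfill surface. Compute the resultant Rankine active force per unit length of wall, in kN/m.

414 kN/m

K_a = tan²(45° − φ/2) = 0.3123.
Soil triangle: ½ K_a γ H² = 0.5×0.3123×16.8×9.7² = 246.9 kN/m.
Surcharge rectangle: K_a q H = 0.3123×55×9.7 = 166.6 kN/m.
Total = 246.9 + 166.6 = 413.5 kN/m.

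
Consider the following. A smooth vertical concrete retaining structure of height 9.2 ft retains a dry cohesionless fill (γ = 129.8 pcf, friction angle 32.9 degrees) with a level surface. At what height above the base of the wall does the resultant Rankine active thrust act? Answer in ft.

3.07 ft

K_a = 0.2960.
The pressure distribution is triangular, so the resultant acts at H/3 above the base = 9.2/3 = 3.067 ft.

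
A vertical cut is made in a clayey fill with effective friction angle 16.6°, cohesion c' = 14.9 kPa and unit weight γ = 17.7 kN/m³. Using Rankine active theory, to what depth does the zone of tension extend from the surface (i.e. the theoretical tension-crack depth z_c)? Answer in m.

2.26 m

K_a = tan²(45° − 16.6°/2) = 0.5556; √K_a = 0.7454.
The active pressure is zero where K_a γ z = 2c√K_a, so z_c = 2c/(γ√K_a) = 2×14.9/(17.7×0.7454) = 2.259 m.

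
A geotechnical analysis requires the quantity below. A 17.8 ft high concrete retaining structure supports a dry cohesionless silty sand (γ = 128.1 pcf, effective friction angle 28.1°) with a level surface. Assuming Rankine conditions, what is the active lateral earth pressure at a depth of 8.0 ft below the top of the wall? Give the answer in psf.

369 psf

K_a = (1 − sin φ)/(1 + sin φ) = 0.3596.
σ_h = K_a γ z = 0.3596 × 128.1 × 8.0 = 368.5 psf.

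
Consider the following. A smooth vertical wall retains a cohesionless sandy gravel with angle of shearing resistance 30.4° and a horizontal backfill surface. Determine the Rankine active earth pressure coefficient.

0.328

K_a = tan²(45° − φ/2) = tan²(29.80°) = 0.3280.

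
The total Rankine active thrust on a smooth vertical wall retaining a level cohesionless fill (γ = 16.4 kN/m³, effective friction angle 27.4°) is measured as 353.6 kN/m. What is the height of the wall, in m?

K_a = 0.3697. P_a = ½ K_a γ H² ⇒ H = √(2P_a/(K_a γ)).
H = √(2×353.6/(0.3697×16.4)) = 10.80 m.

10.8 m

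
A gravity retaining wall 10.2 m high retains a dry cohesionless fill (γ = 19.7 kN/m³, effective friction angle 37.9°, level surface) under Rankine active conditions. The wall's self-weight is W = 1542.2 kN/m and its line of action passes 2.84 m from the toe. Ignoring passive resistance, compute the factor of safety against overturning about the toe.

K_a = tan²(45° − 37.9°/2) = 0.2389.
P_a = ½K_aγH² = 0.5×0.2389×19.7×10.2² = 244.9 kN/m, acting at H/3 = 3.400 m above the base.
Overturning moment M_o = P_a × H/3 = 244.9 × 3.400 = 832.5.
Resisting moment M_r = W × 2.84 = 1542.2 × 2.84 = 4380.
FS_overturning = M_r/M_o = 4380/832.5 = 5.261.

5.26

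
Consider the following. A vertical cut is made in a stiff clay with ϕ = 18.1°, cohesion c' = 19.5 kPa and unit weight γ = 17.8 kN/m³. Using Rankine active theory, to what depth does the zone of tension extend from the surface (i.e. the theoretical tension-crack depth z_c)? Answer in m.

3.02 m

K_a = tan²(45° − 18.1°/2) = 0.5259; √K_a = 0.7252.
The active pressure is zero where K_a γ z = 2c√K_a, so z_c = 2c/(γ√K_a) = 2×19.5/(17.8×0.7252) = 3.021 m.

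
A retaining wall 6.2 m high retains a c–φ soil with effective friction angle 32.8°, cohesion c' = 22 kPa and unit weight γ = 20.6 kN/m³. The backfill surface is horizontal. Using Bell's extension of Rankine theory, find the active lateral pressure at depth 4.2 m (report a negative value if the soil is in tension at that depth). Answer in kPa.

K_a = (1 − sin φ)/(1 + sin φ) = 0.2973.
σ_a = K_a γ z − 2c√K_a = 0.2973×20.6×4.2 − 2×22×0.5452 = 1.730 kPa.

1.73 kPa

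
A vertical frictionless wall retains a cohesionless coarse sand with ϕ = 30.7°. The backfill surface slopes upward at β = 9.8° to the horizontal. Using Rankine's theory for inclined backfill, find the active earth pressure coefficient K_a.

0.339

K_a = cos β · (cos β − √(cos²β − cos²φ)) / (cos β + √(cos²β − cos²φ)).
cos β = 0.9854, cos φ = 0.8599, √(cos²β − cos²φ) = 0.4813.
K_a = 0.9854 × (0.9854 − 0.4813)/(0.9854 + 0.4813) = 0.3387.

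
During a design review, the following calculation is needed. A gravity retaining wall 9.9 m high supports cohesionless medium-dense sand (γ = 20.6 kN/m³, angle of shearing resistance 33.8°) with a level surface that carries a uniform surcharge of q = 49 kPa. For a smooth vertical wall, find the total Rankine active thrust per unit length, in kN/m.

426 kN/m

K_a = tan²(45° − φ/2) = 0.2851.
Soil triangle: ½ K_a γ H² = 0.5×0.2851×20.6×9.9² = 287.8 kN/m.
Surcharge rectangle: K_a q H = 0.2851×49×9.9 = 138.3 kN/m.
Total = 287.8 + 138.3 = 426.1 kN/m.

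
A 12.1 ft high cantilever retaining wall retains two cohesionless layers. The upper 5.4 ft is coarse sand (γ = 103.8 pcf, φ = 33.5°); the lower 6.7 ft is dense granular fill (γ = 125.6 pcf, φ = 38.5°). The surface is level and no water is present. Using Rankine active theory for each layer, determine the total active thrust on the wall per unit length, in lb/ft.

1970 lb/ft

K_a1 = tan²(45°−33.5°/2) = 0.2887; K_a2 = tan²(45°−38.5°/2) = 0.2327.
Layer 1: σ at base = K_a1 γ₁ h₁ = 161.8 psf; P₁ = ½×161.8×5.4 = 436.9.
Layer 2: σ_v at top = γ₁h₁ = 560.5; σ_h top = K_a2×560.5 = 130.4; σ_h base = K_a2×(560.5+125.6×6.7) = 326.2.
P₂ = ½(130.4+326.2)×6.7 = 1530. Total P_a = 436.9+1530 = 1967 lb/ft.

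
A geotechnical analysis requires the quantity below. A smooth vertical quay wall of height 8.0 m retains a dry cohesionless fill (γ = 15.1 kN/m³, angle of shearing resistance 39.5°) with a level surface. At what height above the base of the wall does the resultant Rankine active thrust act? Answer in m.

2.67 m

K_a = 0.2224.
The pressure distribution is triangular, so the resultant acts at H/3 above the base = 8.0/3 = 2.667 m.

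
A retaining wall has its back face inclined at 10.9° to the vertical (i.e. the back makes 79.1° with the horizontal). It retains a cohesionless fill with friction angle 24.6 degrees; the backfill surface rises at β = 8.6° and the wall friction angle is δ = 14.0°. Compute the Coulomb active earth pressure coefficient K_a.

0.524

K_a = sin²(α+φ) / [sin²α · sin(α−δ) · (1 + √{sin(φ+δ)sin(φ−β) / (sin(α−δ)sin(α+β))})²].
With α = 79.1°, φ = 24.6°, δ = 14.0°, β = 8.6°: K_a = 0.5237.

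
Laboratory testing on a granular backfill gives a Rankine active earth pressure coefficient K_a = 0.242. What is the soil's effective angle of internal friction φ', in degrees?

37.6°

K_a = tan²(45° − φ/2) ⇒ 45° − φ/2 = arctan(√0.242) = 26.19°.
φ = 2(45° − 26.19°) = 37.61°.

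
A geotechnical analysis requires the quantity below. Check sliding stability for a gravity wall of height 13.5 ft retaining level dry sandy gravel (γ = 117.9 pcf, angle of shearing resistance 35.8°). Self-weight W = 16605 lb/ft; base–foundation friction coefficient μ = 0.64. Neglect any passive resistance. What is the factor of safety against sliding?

K_a = tan²(45° − 35.8°/2) = 0.2619.
P_a = ½K_aγH² = 0.5×0.2619×117.9×13.5² = 2813 lb/ft, acting at H/3 = 4.500 ft above the base.
FS_sliding = μW / P_a = 0.64×16605 / 2813 = 3.777.

3.78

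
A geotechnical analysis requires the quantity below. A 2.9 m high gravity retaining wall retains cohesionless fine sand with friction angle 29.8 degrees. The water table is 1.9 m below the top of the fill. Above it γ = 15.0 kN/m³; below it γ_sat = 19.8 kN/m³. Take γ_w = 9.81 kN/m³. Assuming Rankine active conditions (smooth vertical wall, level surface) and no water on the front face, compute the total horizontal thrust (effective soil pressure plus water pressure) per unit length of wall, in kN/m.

K_a = tan²(45° − φ/2) = 0.3360.
γ' = 19.8 − 9.81 = 9.990 kN/m³. Depth below WT = 1.0 m.
σ'_h at WT = K_a γ d_w = 9.577 kPa; at base = 9.577 + K_a γ' × 1.0 = 12.93 kPa.
P₁ (0–1.9 m) = ½×9.577×1.9 = 9.098. P₂ (1.9–2.9 m) = ½(9.577+12.93)×1.0 = 11.26.
P_w = ½ γ_w h₂² = 0.5×9.81×1.0² = 4.905. Total = 9.098+11.26+4.905 = 25.26 kN/m.

25.3 kN/m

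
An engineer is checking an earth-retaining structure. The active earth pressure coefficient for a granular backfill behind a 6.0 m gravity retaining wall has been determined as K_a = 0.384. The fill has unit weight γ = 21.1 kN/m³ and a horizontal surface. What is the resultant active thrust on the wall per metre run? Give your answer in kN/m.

P = ½ K_a γ H² = 0.5 × 0.384 × 21.1 × 6.0² = 145.8 kN/m.

146 kN/m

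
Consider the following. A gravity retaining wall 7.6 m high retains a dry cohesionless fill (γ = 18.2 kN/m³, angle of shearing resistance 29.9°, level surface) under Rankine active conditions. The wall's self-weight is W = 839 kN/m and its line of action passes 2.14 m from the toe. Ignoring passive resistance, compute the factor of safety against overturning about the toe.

4.03

K_a = tan²(45° − 29.9°/2) = 0.3347.
P_a = ½K_aγH² = 0.5×0.3347×18.2×7.6² = 175.9 kN/m, acting at H/3 = 2.533 m above the base.
Overturning moment M_o = P_a × H/3 = 175.9 × 2.533 = 445.6.
Resisting moment M_r = W × 2.14 = 839 × 2.14 = 1795.
FS_overturning = M_r/M_o = 1795/445.6 = 4.029.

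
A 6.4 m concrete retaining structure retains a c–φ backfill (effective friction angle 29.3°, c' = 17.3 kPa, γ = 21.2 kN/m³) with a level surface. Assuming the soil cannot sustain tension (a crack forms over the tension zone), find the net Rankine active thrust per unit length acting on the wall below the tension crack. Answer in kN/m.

47.4 kN/m

K_a = 0.3428; √K_a = 0.5855.
Tension-crack depth z_c = 2c/(γ√K_a) = 2×17.3/(21.2×0.5855) = 2.787 m.
σ_a at base = K_a γ H − 2c√K_a = 0.3428×21.2×6.4 − 2×17.3×0.5855 = 26.26 kPa.
P_a = ½ × 26.26 × (H − z_c) = 0.5×26.26×3.613 = 47.43 kN/m.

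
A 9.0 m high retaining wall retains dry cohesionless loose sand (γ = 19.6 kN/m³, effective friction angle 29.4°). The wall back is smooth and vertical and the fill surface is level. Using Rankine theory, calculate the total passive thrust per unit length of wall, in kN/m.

2320 kN/m

K_p = tan²(45° + φ/2) = 2.929.
P_p = ½ K_p γ H² = 0.5 × 2.929 × 19.6 × 9.0² = 2325 kN/m.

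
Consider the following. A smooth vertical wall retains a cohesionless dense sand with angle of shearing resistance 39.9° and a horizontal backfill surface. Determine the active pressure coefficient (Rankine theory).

K_a = (1 − sin φ)/(1 + sin φ) = (1 − sin 39.9°)/(1 + sin 39.9°) = 0.2184.

0.218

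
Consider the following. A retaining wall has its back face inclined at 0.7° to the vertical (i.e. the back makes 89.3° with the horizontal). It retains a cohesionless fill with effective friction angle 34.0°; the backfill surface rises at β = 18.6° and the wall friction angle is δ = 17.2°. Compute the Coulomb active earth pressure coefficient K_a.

K_a = sin²(α+φ) / [sin²α · sin(α−δ) · (1 + √{sin(φ+δ)sin(φ−β) / (sin(α−δ)sin(α+β))})²].
With α = 89.3°, φ = 34.0°, δ = 17.2°, β = 18.6°: K_a = 0.3361.

0.336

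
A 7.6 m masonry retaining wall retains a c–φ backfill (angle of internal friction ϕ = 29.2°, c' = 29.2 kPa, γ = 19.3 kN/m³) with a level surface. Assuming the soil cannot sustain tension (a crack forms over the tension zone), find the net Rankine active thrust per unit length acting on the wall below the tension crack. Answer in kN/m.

19.8 kN/m

K_a = 0.3442; √K_a = 0.5867.
Tension-crack depth z_c = 2c/(γ√K_a) = 2×29.2/(19.3×0.5867) = 5.158 m.
σ_a at base = K_a γ H − 2c√K_a = 0.3442×19.3×7.6 − 2×29.2×0.5867 = 16.23 kPa.
P_a = ½ × 16.23 × (H − z_c) = 0.5×16.23×2.442 = 19.82 kN/m.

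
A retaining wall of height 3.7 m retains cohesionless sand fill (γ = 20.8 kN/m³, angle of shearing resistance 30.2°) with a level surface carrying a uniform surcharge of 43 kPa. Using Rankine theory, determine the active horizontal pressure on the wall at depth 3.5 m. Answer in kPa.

38.3 kPa

K_a = (1 − sin φ)/(1 + sin φ) = 0.3307.
σ_v = γz + q = 20.8 × 3.5 + 43 = 115.8 kPa.
σ_h = K_a σ_v = 0.3307 × 115.8 = 38.29 kPa.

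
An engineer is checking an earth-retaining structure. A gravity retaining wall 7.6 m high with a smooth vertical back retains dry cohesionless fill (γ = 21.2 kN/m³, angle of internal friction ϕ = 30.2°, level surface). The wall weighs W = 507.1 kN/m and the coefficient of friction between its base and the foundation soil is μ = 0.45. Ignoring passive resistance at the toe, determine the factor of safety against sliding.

1.13

K_a = tan²(45° − 30.2°/2) = 0.3307.
P_a = ½K_aγH² = 0.5×0.3307×21.2×7.6² = 202.4 kN/m, acting at H/3 = 2.533 m above the base.
FS_sliding = μW / P_a = 0.45×507.1 / 202.4 = 1.127.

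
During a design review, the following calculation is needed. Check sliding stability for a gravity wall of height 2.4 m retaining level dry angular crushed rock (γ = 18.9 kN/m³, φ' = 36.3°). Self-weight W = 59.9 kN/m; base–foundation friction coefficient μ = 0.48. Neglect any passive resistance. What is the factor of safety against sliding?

2.06

K_a = tan²(45° − 36.3°/2) = 0.2563.
P_a = ½K_aγH² = 0.5×0.2563×18.9×2.4² = 13.95 kN/m, acting at H/3 = 0.8000 m above the base.
FS_sliding = μW / P_a = 0.48×59.9 / 13.95 = 2.061.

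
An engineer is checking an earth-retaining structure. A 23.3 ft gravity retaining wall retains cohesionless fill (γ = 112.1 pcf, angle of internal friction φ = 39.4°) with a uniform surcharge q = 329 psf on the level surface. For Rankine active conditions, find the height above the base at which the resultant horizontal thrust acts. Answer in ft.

K_a = 0.2234.
Triangular part P₁ = ½K_aγH² = 6799 at H/3 = 7.767 ft; rectangular part P₂ = K_a q H = 1713 at H/2 = 11.65 ft.
ȳ = (P₁·7.767 + P₂·11.65)/(P₁+P₂) = 8.548 ft.

8.55 ft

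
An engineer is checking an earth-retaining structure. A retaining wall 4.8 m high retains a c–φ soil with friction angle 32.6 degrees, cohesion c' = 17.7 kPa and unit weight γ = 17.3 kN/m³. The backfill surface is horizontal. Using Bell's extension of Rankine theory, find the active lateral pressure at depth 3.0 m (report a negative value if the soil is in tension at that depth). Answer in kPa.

K_a = (1 − sin φ)/(1 + sin φ) = 0.2997.
σ_a = K_a γ z − 2c√K_a = 0.2997×17.3×3.0 − 2×17.7×0.5475 = -3.824 kPa.

-3.82 kPa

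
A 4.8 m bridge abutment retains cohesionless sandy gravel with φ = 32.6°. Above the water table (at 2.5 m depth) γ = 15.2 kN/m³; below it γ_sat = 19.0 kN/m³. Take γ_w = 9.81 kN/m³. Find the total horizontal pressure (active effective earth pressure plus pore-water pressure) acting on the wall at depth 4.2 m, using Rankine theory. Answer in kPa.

K_a = (1 − sin φ)/(1 + sin φ) = 0.2997.
γ' = 19.0 − 9.81 = 9.190 kN/m³.
Effective vertical stress at 4.2 m: σ'_v = 15.2×2.5 + 9.190×1.70 = 53.62 kPa.
σ'_h = K_a σ'_v = 0.2997 × 53.62 = 16.07 kPa; u = γ_w × 1.70 = 16.68 kPa.
Total σ_h = 16.07 + 16.68 = 32.75 kPa.

32.7 kPa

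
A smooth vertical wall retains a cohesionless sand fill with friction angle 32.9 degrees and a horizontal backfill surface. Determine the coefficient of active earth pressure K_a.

0.296

K_a = (1 − sin φ)/(1 + sin φ) = (1 − sin 32.9°)/(1 + sin 32.9°) = 0.2960.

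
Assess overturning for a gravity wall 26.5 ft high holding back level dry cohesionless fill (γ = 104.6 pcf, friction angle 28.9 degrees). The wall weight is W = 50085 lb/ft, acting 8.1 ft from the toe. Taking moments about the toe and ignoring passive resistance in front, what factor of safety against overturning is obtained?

3.59

K_a = tan²(45° − 28.9°/2) = 0.3484.
P_a = ½K_aγH² = 0.5×0.3484×104.6×26.5² = 12790 lb/ft, acting at H/3 = 8.833 ft above the base.
Overturning moment M_o = P_a × H/3 = 12790 × 8.833 = 113000.
Resisting moment M_r = W × 8.1 = 50085 × 8.1 = 405700.
FS_overturning = M_r/M_o = 405700/113000 = 3.590.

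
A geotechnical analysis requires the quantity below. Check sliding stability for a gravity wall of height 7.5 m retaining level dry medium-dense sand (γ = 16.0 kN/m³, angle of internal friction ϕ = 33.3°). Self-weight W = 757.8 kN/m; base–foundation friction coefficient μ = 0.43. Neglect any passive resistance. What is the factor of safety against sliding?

K_a = tan²(45° − 33.3°/2) = 0.2911.
P_a = ½K_aγH² = 0.5×0.2911×16.0×7.5² = 131.0 kN/m, acting at H/3 = 2.500 m above the base.
FS_sliding = μW / P_a = 0.43×757.8 / 131.0 = 2.487.

2.49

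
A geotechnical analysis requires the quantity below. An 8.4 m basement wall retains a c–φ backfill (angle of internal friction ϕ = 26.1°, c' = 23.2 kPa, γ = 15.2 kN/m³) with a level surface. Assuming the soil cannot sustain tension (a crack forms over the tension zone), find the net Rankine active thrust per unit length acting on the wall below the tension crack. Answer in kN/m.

36.3 kN/m

K_a = 0.3889; √K_a = 0.6237.
Tension-crack depth z_c = 2c/(γ√K_a) = 2×23.2/(15.2×0.6237) = 4.895 m.
σ_a at base = K_a γ H − 2c√K_a = 0.3889×15.2×8.4 − 2×23.2×0.6237 = 20.72 kPa.
P_a = ½ × 20.72 × (H − z_c) = 0.5×20.72×3.505 = 36.32 kN/m.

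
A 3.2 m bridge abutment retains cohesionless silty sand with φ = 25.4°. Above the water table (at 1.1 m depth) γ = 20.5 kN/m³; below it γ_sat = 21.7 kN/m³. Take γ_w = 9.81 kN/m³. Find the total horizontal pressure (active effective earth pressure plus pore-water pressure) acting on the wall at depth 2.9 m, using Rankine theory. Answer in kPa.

35.2 kPa

K_a = (1 − sin φ)/(1 + sin φ) = 0.3996.
γ' = 21.7 − 9.81 = 11.89 kN/m³.
Effective vertical stress at 2.9 m: σ'_v = 20.5×1.1 + 11.89×1.80 = 43.95 kPa.
σ'_h = K_a σ'_v = 0.3996 × 43.95 = 17.57 kPa; u = γ_w × 1.80 = 17.66 kPa.
Total σ_h = 17.57 + 17.66 = 35.22 kPa.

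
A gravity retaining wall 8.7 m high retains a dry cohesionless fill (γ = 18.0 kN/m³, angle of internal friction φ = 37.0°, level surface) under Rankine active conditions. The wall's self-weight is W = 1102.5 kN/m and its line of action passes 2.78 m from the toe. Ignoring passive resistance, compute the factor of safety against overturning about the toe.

K_a = tan²(45° − 37.0°/2) = 0.2486.
P_a = ½K_aγH² = 0.5×0.2486×18.0×8.7² = 169.3 kN/m, acting at H/3 = 2.900 m above the base.
Overturning moment M_o = P_a × H/3 = 169.3 × 2.900 = 491.1.
Resisting moment M_r = W × 2.78 = 1102.5 × 2.78 = 3065.
FS_overturning = M_r/M_o = 3065/491.1 = 6.241.

6.24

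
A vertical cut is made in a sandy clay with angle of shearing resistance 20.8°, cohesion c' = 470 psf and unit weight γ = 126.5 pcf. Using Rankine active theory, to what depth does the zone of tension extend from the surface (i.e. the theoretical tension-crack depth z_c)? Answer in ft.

10.8 ft

K_a = tan²(45° − 20.8°/2) = 0.4759; √K_a = 0.6899.
The active pressure is zero where K_a γ z = 2c√K_a, so z_c = 2c/(γ√K_a) = 2×470/(126.5×0.6899) = 10.77 ft.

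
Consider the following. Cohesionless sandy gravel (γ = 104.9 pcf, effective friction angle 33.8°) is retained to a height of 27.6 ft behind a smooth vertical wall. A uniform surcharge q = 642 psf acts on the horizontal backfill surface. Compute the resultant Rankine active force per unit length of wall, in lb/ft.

16400 lb/ft

K_a = tan²(45° − φ/2) = 0.2851.
Soil triangle: ½ K_a γ H² = 0.5×0.2851×104.9×27.6² = 11390 lb/ft.
Surcharge rectangle: K_a q H = 0.2851×642×27.6 = 5052 lb/ft.
Total = 11390 + 5052 = 16440 lb/ft.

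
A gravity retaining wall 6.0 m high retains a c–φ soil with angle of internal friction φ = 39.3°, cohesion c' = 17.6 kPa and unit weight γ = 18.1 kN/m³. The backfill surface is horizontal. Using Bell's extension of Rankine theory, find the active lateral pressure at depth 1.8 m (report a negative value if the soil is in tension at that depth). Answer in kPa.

K_a = (1 − sin φ)/(1 + sin φ) = 0.2245.
σ_a = K_a γ z − 2c√K_a = 0.2245×18.1×1.8 − 2×17.6×0.4738 = -9.364 kPa.

-9.36 kPa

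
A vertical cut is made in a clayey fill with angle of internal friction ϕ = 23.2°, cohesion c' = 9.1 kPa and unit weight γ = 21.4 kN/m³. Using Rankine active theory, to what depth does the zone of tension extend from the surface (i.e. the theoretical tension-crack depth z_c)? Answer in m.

K_a = tan²(45° − 23.2°/2) = 0.4348; √K_a = 0.6594.
The active pressure is zero where K_a γ z = 2c√K_a, so z_c = 2c/(γ√K_a) = 2×9.1/(21.4×0.6594) = 1.290 m.

1.29 m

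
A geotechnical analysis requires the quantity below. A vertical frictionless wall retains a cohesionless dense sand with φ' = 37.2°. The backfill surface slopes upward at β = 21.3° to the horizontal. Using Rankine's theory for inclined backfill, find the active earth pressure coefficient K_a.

K_a = cos β · (cos β − √(cos²β − cos²φ)) / (cos β + √(cos²β − cos²φ)).
cos β = 0.9317, cos φ = 0.7965, √(cos²β − cos²φ) = 0.4833.
K_a = 0.9317 × (0.9317 − 0.4833)/(0.9317 + 0.4833) = 0.2952.

0.295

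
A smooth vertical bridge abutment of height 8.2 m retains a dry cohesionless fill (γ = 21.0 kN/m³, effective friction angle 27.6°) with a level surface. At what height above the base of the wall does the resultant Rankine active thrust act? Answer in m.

K_a = 0.3668.
The pressure distribution is triangular, so the resultant acts at H/3 above the base = 8.2/3 = 2.733 m.

2.73 m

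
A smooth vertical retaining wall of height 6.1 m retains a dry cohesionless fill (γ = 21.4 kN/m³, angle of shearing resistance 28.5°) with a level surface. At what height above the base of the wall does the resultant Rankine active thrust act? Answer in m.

K_a = 0.3540.
The pressure distribution is triangular, so the resultant acts at H/3 above the base = 6.1/3 = 2.033 m.

2.03 m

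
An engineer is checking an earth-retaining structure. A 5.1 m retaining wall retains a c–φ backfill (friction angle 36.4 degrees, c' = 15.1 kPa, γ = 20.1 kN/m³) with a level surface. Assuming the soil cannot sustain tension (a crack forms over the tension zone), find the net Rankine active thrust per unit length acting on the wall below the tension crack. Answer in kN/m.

K_a = 0.2552; √K_a = 0.5051.
Tension-crack depth z_c = 2c/(γ√K_a) = 2×15.1/(20.1×0.5051) = 2.974 m.
σ_a at base = K_a γ H − 2c√K_a = 0.2552×20.1×5.1 − 2×15.1×0.5051 = 10.90 kPa.
P_a = ½ × 10.90 × (H − z_c) = 0.5×10.90×2.126 = 11.59 kN/m.

11.6 kN/m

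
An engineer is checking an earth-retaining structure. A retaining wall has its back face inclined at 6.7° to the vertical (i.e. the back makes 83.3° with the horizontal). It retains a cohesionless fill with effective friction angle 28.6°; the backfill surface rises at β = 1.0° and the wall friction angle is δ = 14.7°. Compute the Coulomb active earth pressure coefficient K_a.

0.373

K_a = sin²(α+φ) / [sin²α · sin(α−δ) · (1 + √{sin(φ+δ)sin(φ−β) / (sin(α−δ)sin(α+β))})²].
With α = 83.3°, φ = 28.6°, δ = 14.7°, β = 1.0°: K_a = 0.3728.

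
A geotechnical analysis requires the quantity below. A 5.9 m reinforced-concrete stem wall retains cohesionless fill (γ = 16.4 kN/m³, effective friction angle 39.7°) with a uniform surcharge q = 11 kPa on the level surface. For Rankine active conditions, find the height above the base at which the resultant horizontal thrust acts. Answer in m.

K_a = 0.2204.
Triangular part P₁ = ½K_aγH² = 62.92 at H/3 = 1.967 m; rectangular part P₂ = K_a q H = 14.31 at H/2 = 2.950 m.
ȳ = (P₁·1.967 + P₂·2.950)/(P₁+P₂) = 2.149 m.

2.15 m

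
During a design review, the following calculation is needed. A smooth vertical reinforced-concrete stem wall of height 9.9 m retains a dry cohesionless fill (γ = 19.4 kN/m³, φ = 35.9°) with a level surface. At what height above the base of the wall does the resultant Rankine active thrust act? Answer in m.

3.30 m

K_a = 0.2607.
The pressure distribution is triangular, so the resultant acts at H/3 above the base = 9.9/3 = 3.300 m.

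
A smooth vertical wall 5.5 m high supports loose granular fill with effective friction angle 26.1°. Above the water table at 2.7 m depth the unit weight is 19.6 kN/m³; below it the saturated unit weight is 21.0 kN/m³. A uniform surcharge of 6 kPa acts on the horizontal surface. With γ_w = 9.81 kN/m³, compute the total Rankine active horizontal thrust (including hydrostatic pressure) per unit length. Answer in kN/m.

154 kN/m

K_a = tan²(45° − φ/2) = 0.3889.
γ' = 21.0 − 9.81 = 11.19 kN/m³. h₂ = H − d_w = 2.8 m.
σ'_h: at surface K_a·q = 2.334; at WT K_a(q+γd_w) = 22.92; at base K_a(q+γd_w+γ'h₂) = 35.10 kPa.
P₁ = ½(2.334+22.92)×2.7 = 34.09; P₂ = ½(22.92+35.10)×2.8 = 81.23; P_w = ½γ_w h₂² = 38.46.
Total = 34.09+81.23+38.46 = 153.8 kN/m.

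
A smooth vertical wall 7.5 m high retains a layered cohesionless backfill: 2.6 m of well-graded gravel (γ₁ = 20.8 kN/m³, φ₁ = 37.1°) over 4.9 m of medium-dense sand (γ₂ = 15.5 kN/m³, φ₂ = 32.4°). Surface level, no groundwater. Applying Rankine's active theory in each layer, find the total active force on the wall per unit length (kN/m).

154 kN/m

K_a1 = tan²(45°−37.1°/2) = 0.2475; K_a2 = tan²(45°−32.4°/2) = 0.3022.
Layer 1: σ at base = K_a1 γ₁ h₁ = 13.38 kPa; P₁ = ½×13.38×2.6 = 17.40.
Layer 2: σ_v at top = γ₁h₁ = 54.08; σ_h top = K_a2×54.08 = 16.34; σ_h base = K_a2×(54.08+15.5×4.9) = 39.30.
P₂ = ½(16.34+39.30)×4.9 = 136.3. Total P_a = 17.40+136.3 = 153.7 kN/m.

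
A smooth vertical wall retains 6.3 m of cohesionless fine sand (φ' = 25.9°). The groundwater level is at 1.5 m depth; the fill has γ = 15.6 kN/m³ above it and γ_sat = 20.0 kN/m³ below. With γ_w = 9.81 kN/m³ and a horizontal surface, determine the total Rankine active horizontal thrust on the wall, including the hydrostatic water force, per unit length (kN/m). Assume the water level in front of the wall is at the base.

210 kN/m

K_a = tan²(45° − φ/2) = 0.3920.
γ' = 20.0 − 9.81 = 10.19 kN/m³. Depth below WT = 4.8 m.
σ'_h at WT = K_a γ d_w = 9.172 kPa; at base = 9.172 + K_a γ' × 4.8 = 28.34 kPa.
P₁ (0–1.5 m) = ½×9.172×1.5 = 6.879. P₂ (1.5–6.3 m) = ½(9.172+28.34)×4.8 = 90.04.
P_w = ½ γ_w h₂² = 0.5×9.81×4.8² = 113.0. Total = 6.879+90.04+113.0 = 209.9 kN/m.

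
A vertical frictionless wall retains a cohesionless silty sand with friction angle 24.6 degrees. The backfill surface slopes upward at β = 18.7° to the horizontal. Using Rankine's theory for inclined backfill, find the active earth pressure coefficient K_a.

K_a = cos β · (cos β − √(cos²β − cos²φ)) / (cos β + √(cos²β − cos²φ)).
cos β = 0.9472, cos φ = 0.9092, √(cos²β − cos²φ) = 0.2655.
K_a = 0.9472 × (0.9472 − 0.2655)/(0.9472 + 0.2655) = 0.5324.

0.532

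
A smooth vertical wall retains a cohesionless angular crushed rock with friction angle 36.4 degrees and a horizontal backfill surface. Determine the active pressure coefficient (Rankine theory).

K_a = tan²(45° − φ/2) = tan²(26.80°) = 0.2552.

0.255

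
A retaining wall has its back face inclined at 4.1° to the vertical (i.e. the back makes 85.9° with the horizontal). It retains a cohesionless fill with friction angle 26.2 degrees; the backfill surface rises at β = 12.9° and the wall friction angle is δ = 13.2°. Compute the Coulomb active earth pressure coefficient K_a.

0.465

K_a = sin²(α+φ) / [sin²α · sin(α−δ) · (1 + √{sin(φ+δ)sin(φ−β) / (sin(α−δ)sin(α+β))})²].
With α = 85.9°, φ = 26.2°, δ = 13.2°, β = 12.9°: K_a = 0.4655.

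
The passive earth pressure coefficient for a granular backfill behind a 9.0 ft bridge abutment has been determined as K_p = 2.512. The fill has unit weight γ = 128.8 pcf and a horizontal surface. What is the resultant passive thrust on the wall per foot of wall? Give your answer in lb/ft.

13100 lb/ft

P = ½ K_p γ H² = 0.5 × 2.512 × 128.8 × 9.0² = 13100 lb/ft.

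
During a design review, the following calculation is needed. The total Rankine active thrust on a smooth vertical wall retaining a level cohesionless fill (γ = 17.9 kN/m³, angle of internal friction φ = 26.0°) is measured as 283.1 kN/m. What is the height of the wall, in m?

9.00 m

K_a = 0.3905. P_a = ½ K_a γ H² ⇒ H = √(2P_a/(K_a γ)).
H = √(2×283.1/(0.3905×17.9)) = 9.001 m.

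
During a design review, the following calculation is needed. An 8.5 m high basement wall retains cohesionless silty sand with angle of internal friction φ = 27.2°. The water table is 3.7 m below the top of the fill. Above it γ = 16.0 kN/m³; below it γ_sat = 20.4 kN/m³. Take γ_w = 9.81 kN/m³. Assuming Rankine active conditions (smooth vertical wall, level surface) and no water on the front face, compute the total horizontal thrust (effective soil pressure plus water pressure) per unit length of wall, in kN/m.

K_a = tan²(45° − φ/2) = 0.3726.
γ' = 20.4 − 9.81 = 10.59 kN/m³. Depth below WT = 4.8 m.
σ'_h at WT = K_a γ d_w = 22.06 kPa; at base = 22.06 + K_a γ' × 4.8 = 41.00 kPa.
P₁ (0–3.7 m) = ½×22.06×3.7 = 40.81. P₂ (3.7–8.5 m) = ½(22.06+41.00)×4.8 = 151.3.
P_w = ½ γ_w h₂² = 0.5×9.81×4.8² = 113.0. Total = 40.81+151.3+113.0 = 305.1 kN/m.

305 kN/m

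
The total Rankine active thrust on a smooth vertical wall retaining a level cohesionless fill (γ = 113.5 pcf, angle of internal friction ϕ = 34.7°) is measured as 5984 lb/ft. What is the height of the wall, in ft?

19.6 ft

K_a = 0.2745. P_a = ½ K_a γ H² ⇒ H = √(2P_a/(K_a γ)).
H = √(2×5984/(0.2745×113.5)) = 19.60 ft.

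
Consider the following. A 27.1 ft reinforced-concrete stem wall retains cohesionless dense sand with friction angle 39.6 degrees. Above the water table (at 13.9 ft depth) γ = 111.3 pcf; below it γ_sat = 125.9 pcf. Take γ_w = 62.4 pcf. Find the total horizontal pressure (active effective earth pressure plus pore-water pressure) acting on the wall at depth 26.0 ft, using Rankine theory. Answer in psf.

K_a = (1 − sin φ)/(1 + sin φ) = 0.2214.
γ' = 125.9 − 62.4 = 63.50 pcf.
Effective vertical stress at 26.0 ft: σ'_v = 111.3×13.9 + 63.50×12.1 = 2315 psf.
σ'_h = K_a σ'_v = 0.2214 × 2315 = 512.7 psf; u = γ_w × 12.1 = 755.0 psf.
Total σ_h = 512.7 + 755.0 = 1268 psf.

1270 psf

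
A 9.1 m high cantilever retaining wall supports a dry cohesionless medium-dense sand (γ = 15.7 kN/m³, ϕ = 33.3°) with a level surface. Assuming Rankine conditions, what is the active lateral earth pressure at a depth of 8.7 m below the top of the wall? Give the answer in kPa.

39.8 kPa

K_a = (1 − sin φ)/(1 + sin φ) = 0.2911.
σ_h = K_a γ z = 0.2911 × 15.7 × 8.7 = 39.77 kPa.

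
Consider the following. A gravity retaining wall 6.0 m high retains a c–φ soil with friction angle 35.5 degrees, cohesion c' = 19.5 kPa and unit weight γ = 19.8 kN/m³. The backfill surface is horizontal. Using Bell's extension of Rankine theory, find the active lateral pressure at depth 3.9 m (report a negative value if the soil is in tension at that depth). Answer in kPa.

K_a = (1 − sin φ)/(1 + sin φ) = 0.2653.
σ_a = K_a γ z − 2c√K_a = 0.2653×19.8×3.9 − 2×19.5×0.5150 = 0.3970 kPa.

0.397 kPa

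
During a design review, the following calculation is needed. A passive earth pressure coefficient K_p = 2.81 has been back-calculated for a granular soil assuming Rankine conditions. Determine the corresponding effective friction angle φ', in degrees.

28.4°

K_p = (1+sin φ)/(1−sin φ) ⇒ sin φ = (K_p − 1)/(K_p + 1) = 0.4751.
φ = arcsin(0.4751) = 28.36°.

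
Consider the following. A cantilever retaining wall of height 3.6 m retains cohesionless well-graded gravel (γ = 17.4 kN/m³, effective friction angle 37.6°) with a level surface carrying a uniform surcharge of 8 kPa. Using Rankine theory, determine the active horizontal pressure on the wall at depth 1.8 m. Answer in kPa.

K_a = (1 − sin φ)/(1 + sin φ) = 0.2421.
σ_v = γz + q = 17.4 × 1.8 + 8 = 39.32 kPa.
σ_h = K_a σ_v = 0.2421 × 39.32 = 9.520 kPa.

9.52 kPa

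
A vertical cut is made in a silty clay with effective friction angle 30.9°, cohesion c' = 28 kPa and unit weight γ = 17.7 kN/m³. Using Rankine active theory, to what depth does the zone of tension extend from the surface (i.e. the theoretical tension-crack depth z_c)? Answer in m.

K_a = tan²(45° − 30.9°/2) = 0.3214; √K_a = 0.5669.
The active pressure is zero where K_a γ z = 2c√K_a, so z_c = 2c/(γ√K_a) = 2×28/(17.7×0.5669) = 5.581 m.

5.58 m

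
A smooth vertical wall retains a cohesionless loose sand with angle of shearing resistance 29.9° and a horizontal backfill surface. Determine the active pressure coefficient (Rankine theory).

0.335

K_a = tan²(45° − φ/2) = tan²(30.05°) = 0.3347.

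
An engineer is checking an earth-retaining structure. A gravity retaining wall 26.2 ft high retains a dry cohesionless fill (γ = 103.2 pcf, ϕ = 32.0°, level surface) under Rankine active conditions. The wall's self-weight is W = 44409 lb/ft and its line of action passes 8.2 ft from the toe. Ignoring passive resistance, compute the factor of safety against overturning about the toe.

3.83

K_a = tan²(45° − 32.0°/2) = 0.3073.
P_a = ½K_aγH² = 0.5×0.3073×103.2×26.2² = 10880 lb/ft, acting at H/3 = 8.733 ft above the base.
Overturning moment M_o = P_a × H/3 = 10880 × 8.733 = 95050.
Resisting moment M_r = W × 8.2 = 44409 × 8.2 = 364200.
FS_overturning = M_r/M_o = 364200/95050 = 3.831.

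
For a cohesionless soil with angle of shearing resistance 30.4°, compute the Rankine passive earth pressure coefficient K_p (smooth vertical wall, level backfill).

K_p = (1 + sin φ)/(1 − sin φ) = tan²(45° + 30.4°/2) = 3.049.

3.05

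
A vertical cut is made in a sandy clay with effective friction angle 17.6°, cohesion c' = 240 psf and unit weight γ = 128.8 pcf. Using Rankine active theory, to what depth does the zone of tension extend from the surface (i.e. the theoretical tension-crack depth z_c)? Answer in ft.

5.09 ft

K_a = tan²(45° − 17.6°/2) = 0.5357; √K_a = 0.7319.
The active pressure is zero where K_a γ z = 2c√K_a, so z_c = 2c/(γ√K_a) = 2×240/(128.8×0.7319) = 5.092 ft.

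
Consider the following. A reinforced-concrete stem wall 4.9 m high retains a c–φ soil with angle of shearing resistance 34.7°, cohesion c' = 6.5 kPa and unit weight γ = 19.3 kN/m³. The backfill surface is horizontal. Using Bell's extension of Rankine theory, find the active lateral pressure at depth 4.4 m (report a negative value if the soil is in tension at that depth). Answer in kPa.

K_a = (1 − sin φ)/(1 + sin φ) = 0.2745.
σ_a = K_a γ z − 2c√K_a = 0.2745×19.3×4.4 − 2×6.5×0.5239 = 16.50 kPa.

16.5 kPa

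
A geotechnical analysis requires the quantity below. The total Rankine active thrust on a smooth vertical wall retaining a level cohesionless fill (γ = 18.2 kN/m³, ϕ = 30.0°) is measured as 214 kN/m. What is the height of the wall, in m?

K_a = 0.3333. P_a = ½ K_a γ H² ⇒ H = √(2P_a/(K_a γ)).
H = √(2×214/(0.3333×18.2)) = 8.399 m.

8.40 m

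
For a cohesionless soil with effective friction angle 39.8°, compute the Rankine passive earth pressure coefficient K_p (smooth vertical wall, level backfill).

K_p = (1 + sin φ)/(1 − sin φ) = tan²(45° + 39.8°/2) = 4.557.

4.56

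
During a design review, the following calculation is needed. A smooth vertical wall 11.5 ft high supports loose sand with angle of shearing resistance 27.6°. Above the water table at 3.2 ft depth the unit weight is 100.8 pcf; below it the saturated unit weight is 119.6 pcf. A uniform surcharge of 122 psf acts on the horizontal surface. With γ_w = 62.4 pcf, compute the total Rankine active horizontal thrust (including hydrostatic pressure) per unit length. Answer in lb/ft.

4560 lb/ft

K_a = tan²(45° − φ/2) = 0.3668.
γ' = 119.6 − 62.4 = 57.20 pcf. h₂ = H − d_w = 8.3 ft.
σ'_h: at surface K_a·q = 44.75; at WT K_a(q+γd_w) = 163.1; at base K_a(q+γd_w+γ'h₂) = 337.2 psf.
P₁ = ½(44.75+163.1)×3.2 = 332.5; P₂ = ½(163.1+337.2)×8.3 = 2076; P_w = ½γ_w h₂² = 2149.
Total = 332.5+2076+2149 = 4558 lb/ft.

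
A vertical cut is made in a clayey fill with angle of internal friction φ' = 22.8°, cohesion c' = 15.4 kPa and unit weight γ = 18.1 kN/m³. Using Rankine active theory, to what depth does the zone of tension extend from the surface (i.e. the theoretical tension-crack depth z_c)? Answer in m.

K_a = tan²(45° − 22.8°/2) = 0.4414; √K_a = 0.6644.
The active pressure is zero where K_a γ z = 2c√K_a, so z_c = 2c/(γ√K_a) = 2×15.4/(18.1×0.6644) = 2.561 m.

2.56 m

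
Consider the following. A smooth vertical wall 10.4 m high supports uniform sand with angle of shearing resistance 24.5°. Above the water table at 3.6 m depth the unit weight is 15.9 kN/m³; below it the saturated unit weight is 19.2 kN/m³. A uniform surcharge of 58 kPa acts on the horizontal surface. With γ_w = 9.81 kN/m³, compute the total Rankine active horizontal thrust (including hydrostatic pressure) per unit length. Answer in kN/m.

770 kN/m

K_a = tan²(45° − φ/2) = 0.4137.
γ' = 19.2 − 9.81 = 9.390 kN/m³. h₂ = H − d_w = 6.8 m.
σ'_h: at surface K_a·q = 24.00; at WT K_a(q+γd_w) = 47.68; at base K_a(q+γd_w+γ'h₂) = 74.10 kPa.
P₁ = ½(24.00+47.68)×3.6 = 129.0; P₂ = ½(47.68+74.10)×6.8 = 414.0; P_w = ½γ_w h₂² = 226.8.
Total = 129.0+414.0+226.8 = 769.9 kN/m.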